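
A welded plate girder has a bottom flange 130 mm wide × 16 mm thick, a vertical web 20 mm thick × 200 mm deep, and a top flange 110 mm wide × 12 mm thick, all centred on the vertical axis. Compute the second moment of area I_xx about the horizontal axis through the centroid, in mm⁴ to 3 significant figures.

Break the section into simple shapes (no overlaps), measuring from the bottom-left corner of the bounding box.
Bottom plate: 130 × 16, A = 2 080 mm², y = 8 mm, Ī = 44 373 mm⁴.
Web plate: 20 × 200, A = 4 000 mm², y = 116 mm, Ī = 13 333 333 mm⁴.
Top plate: 110 × 12, A = 1 320 mm², y = 222 mm, Ī = 15 840 mm⁴.
Centroid: ȳ = ΣA·y / ΣA = 104.55 mm.
Transfer each piece to the horizontal axis through the centroid using Ī + A·d² with d = y − 104.55:
  bottom plate: d = -96.551 mm → contributes +19 434 473 mm⁴
  web plate: d = 11.449 mm → contributes +13 857 620 mm⁴
  top plate: d = 117.45 mm → contributes +18 224 164 mm⁴
Total I = 51 516 257 mm⁴.

I_xx ≈ 5.15 × 10⁷ mm⁴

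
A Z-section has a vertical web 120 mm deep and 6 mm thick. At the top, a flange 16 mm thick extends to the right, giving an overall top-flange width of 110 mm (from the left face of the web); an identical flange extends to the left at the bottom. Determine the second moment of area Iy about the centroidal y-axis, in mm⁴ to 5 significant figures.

Iy ≈ 1.3069 × 10⁷ mm⁴

Break the section into simple shapes (no overlaps), measuring from the bottom-left corner of the bounding box.
Web: 6 × 120, A = 720 mm², x = 107 mm, Ī = 2 160 mm⁴.
Top flange (beyond web): 104 × 16, A = 1 664 mm², x = 162 mm, Ī = 1 499 819 mm⁴.
Bottom flange (beyond web): 104 × 16, A = 1 664 mm², x = 52 mm, Ī = 1 499 819 mm⁴.
Centroid: x̄ = ΣA·x / ΣA = 107 mm.
Transfer each piece to the centroidal y-axis using Ī + A·d² with d = x − 107:
  web: d = 0 mm → contributes +2 160 mm⁴
  top flange (beyond web): d = 55 mm → contributes +6 533 419 mm⁴
  bottom flange (beyond web): d = -55 mm → contributes +6 533 419 mm⁴
Total I = 13 068 997 mm⁴.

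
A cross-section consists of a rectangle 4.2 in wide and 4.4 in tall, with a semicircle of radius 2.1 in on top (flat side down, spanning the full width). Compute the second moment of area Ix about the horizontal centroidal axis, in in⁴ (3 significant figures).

Ix ≈ 80.1 in⁴

Break the section into simple shapes (no overlaps), measuring from the bottom-left corner of the bounding box.
Rectangular body: 4.2 × 4.4, A = 18.48 in², y = 2.2 in, Ī = 29.814 in⁴.
Semicircular cap: semicircle r = 2.1, A = 6.9272 in², y = 5.2913 in, Ī = 2.1346 in⁴.
Centroid: ȳ = ΣA·y / ΣA = 3.0428 in.
Transfer each piece to the horizontal centroidal axis using Ī + A·d² with d = y − 3.0428:
  rectangular body: d = -0.84283 in → contributes +42.942 in⁴
  semicircular cap: d = 2.2484 in → contributes +37.155 in⁴
Total I = 80.097 in⁴.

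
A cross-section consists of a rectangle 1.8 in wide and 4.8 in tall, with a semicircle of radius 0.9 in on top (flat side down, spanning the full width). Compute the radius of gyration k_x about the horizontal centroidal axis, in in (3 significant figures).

Break the section into simple shapes (no overlaps), measuring from the bottom-left corner of the bounding box.
Rectangular body: 1.8 × 4.8, A = 8.64 in², y = 2.4 in, Ī = 16.589 in⁴.
Semicircular cap: semicircle r = 0.9, A = 1.2723 in², y = 5.182 in, Ī = 0.072012 in⁴.
Centroid: ȳ = ΣA·y / ΣA = 2.7571 in.
Transfer each piece to the horizontal centroidal axis using Ī + A·d² with d = y − 2.7571:
  rectangular body: d = -0.35709 in → contributes +17.691 in⁴
  semicircular cap: d = 2.4249 in → contributes +7.5534 in⁴
Total I = 25.244 in⁴.
Radius of gyration: k = √(I/A) = √(25.244 / 9.9123) = 1.5958 in.

k_x ≈ 1.60 in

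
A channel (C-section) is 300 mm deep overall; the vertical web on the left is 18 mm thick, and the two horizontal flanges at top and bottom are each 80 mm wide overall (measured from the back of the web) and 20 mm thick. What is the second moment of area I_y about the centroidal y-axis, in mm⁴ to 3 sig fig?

I_y ≈ 3.66 × 10⁶ mm⁴

Split into non-overlapping primitives; take the origin at the lower-left of the bounding box.
Web: 18 × 300, A = 5 400 mm², x = 9 mm, Ī = 145 800 mm⁴.
Top flange (beyond web): 62 × 20, A = 1 240 mm², x = 49 mm, Ī = 397 213 mm⁴.
Bottom flange (beyond web): 62 × 20, A = 1 240 mm², x = 49 mm, Ī = 397 213 mm⁴.
Centroid: x̄ = ΣA·x / ΣA = 21.589 mm.
Transfer each piece to the centroidal y-axis using Ī + A·d² with d = x − 21.589:
  web: d = -12.589 mm → contributes +1 001 585 mm⁴
  top flange (beyond web): d = 27.411 mm → contributes +1 328 915 mm⁴
  bottom flange (beyond web): d = 27.411 mm → contributes +1 328 915 mm⁴
Total I = 3 659 414 mm⁴.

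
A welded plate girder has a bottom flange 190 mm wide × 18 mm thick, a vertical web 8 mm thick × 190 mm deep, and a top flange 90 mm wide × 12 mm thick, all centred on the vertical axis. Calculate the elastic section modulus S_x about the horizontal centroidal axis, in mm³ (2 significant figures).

S_x ≈ 2.9 × 10⁵ mm³

Decompose the section into non-overlapping parts with the origin at the bottom-left of its bounding rectangle.
Bottom plate: 190 × 18, A = 3 420 mm², y = 9 mm, Ī = 92 340 mm⁴.
Web plate: 8 × 190, A = 1 520 mm², y = 113 mm, Ī = 4 572 667 mm⁴.
Top plate: 90 × 12, A = 1 080 mm², y = 214 mm, Ī = 12 960 mm⁴.
Centroid: ȳ = ΣA·y / ΣA = 72.04 mm.
Transfer each piece to the horizontal centroidal axis using Ī + A·d² with d = y − 72.04:
  bottom plate: d = -63.04 mm → contributes +13 682 072 mm⁴
  web plate: d = 40.96 mm → contributes +7 123 234 mm⁴
  top plate: d = 142 mm → contributes +21 778 872 mm⁴
Total I = 42 584 179 mm⁴.
Extreme fibre distance c = 148 mm; S = I/c = 287 802 mm³.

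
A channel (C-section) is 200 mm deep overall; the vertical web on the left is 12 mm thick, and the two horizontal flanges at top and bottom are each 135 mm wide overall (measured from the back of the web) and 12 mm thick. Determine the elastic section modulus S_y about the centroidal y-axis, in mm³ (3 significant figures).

Decompose the section into non-overlapping parts with the origin at the bottom-left of its bounding rectangle.
Web: 12 × 200, A = 2 400 mm², x = 6 mm, Ī = 28 800 mm⁴.
Top flange (beyond web): 123 × 12, A = 1 476 mm², x = 73.5 mm, Ī = 1 860 867 mm⁴.
Bottom flange (beyond web): 123 × 12, A = 1 476 mm², x = 73.5 mm, Ī = 1 860 867 mm⁴.
Centroid: x̄ = ΣA·x / ΣA = 43.231 mm.
Transfer each piece to the centroidal y-axis using Ī + A·d² with d = x − 43.231:
  web: d = -37.231 mm → contributes +3 355 543 mm⁴
  top flange (beyond web): d = 30.269 mm → contributes +3 213 202 mm⁴
  bottom flange (beyond web): d = 30.269 mm → contributes +3 213 202 mm⁴
Total I = 9 781 947 mm⁴.
Extreme fibre distance c = 91.769 mm; S = I/c = 106 593 mm³.

S_y ≈ 1.07 × 10⁵ mm³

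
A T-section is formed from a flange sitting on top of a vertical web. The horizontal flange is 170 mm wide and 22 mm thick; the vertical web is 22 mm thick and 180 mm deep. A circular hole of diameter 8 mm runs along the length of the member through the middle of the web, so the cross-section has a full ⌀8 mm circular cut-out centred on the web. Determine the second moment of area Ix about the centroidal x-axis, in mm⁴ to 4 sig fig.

Ix ≈ 3.034 × 10⁷ mm⁴

Split into non-overlapping primitives; take the origin at the lower-left of the bounding box.
Flange: 170 × 22, A = 3 740 mm², y = 191 mm, Ī = 150 847 mm⁴.
Web: 22 × 180, A = 3 960 mm², y = 90 mm, Ī = 10 692 000 mm⁴.
Hole (subtracted): ⌀8, A = 50.2655 mm², y = 90 mm, Ī = 201.062 mm⁴.
Centroid: ȳ = ΣA·y / ΣA = 139.379 mm.
Transfer each piece to the centroidal x-axis using Ī + A·d² with d = y − 139.379:
  flange: d = 51.6205 mm → contributes +10 116 738 mm⁴
  web: d = -49.3795 mm → contributes +20 347 803 mm⁴
  hole: d = -49.3795 mm → contributes −122 765 mm⁴
Total I = 30 341 777 mm⁴.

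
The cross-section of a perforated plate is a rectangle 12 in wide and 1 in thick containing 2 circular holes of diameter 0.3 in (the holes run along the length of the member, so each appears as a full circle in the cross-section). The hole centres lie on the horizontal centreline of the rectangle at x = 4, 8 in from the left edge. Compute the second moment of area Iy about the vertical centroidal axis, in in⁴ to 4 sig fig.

Treat the section as a set of non-overlapping primitives; coordinates are from the bounding-box lower-left.
Plate: 12 × 1, A = 12 in², x = 6 in, Ī = 144 in⁴.
Hole 1 (subtracted): ⌀0.3, A = 0.0706858 in², x = 4 in, Ī = 0.000397608 in⁴.
Hole 2 (subtracted): ⌀0.3, A = 0.0706858 in², x = 8 in, Ī = 0.000397608 in⁴.
By symmetry the centroid is at mid-width, x̄ = 6 in.
Transfer each piece to the vertical centroidal axis using Ī + A·d² with d = x − 6:
  plate: d = 0 in → contributes +144 in⁴
  hole 1: d = -2 in → contributes −0.283141 in⁴
  hole 2: d = 2 in → contributes −0.283141 in⁴
Total I = 143.434 in⁴.

Iy ≈ 143.4 in⁴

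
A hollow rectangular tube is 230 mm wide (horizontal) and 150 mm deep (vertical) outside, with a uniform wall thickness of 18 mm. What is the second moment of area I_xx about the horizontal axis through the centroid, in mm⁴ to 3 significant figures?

I_xx ≈ 4.07 × 10⁷ mm⁴

Decompose the section into non-overlapping parts with the origin at the bottom-left of its bounding rectangle.
Outer rectangle: 230 × 150, A = 34 500 mm², y = 75 mm, Ī = 64 687 500 mm⁴.
Inner void (subtracted): 194 × 114, A = 22 116 mm², y = 75 mm, Ī = 23 951 628 mm⁴.
By symmetry the centroid is at mid-height, ȳ = 75 mm.
All pieces are centred on the horizontal axis through the centroid, so I = ΣĪ (holes subtracted) = 40 735 872 mm⁴.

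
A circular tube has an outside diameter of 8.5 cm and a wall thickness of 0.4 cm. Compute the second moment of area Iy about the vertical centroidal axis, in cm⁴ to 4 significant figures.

Iy ≈ 83.68 cm⁴

Decompose the section into non-overlapping parts with the origin at the bottom-left of its bounding rectangle.
Outer circle: ⌀8.5, A = 56.745 cm², x = 4.25 cm, Ī = 256.239 cm⁴.
Bore (subtracted): ⌀7.7, A = 46.5663 cm², x = 4.25 cm, Ī = 172.557 cm⁴.
By symmetry the centroid is at mid-width, x̄ = 4.25 cm.
All pieces are centred on the vertical centroidal axis, so I = ΣĪ (holes subtracted) = 83.6821 cm⁴.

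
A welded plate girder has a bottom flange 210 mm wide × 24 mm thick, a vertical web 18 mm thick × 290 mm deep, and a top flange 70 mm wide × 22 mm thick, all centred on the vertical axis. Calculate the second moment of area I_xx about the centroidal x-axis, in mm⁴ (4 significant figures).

I_xx ≈ 1.729 × 10⁸ mm⁴

Break the section into simple shapes (no overlaps), measuring from the bottom-left corner of the bounding box.
Bottom plate: 210 × 24, A = 5 040 mm², y = 12 mm, Ī = 241 920 mm⁴.
Web plate: 18 × 290, A = 5 220 mm², y = 169 mm, Ī = 36 583 500 mm⁴.
Top plate: 70 × 22, A = 1 540 mm², y = 325 mm, Ī = 62113.3 mm⁴.
Centroid: ȳ = ΣA·y / ΣA = 122.302 mm.
Transfer each piece to the centroidal x-axis using Ī + A·d² with d = y − 122.302:
  bottom plate: d = -110.302 mm → contributes +61 560 898 mm⁴
  web plate: d = 46.6983 mm → contributes +47 966 919 mm⁴
  top plate: d = 202.698 mm → contributes +63 335 482 mm⁴
Total I = 172 863 299 mm⁴.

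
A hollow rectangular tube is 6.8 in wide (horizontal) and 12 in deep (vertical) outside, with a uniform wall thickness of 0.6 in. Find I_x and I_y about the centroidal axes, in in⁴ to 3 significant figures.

Decompose the section into non-overlapping parts with the origin at the bottom-left of its bounding rectangle.
Outer rectangle: 6.8 × 12, A = 81.6 in², y = 6 in, Ī = 979.2 in⁴.
Inner void (subtracted): 5.6 × 10.8, A = 60.48 in², y = 6 in, Ī = 587.87 in⁴.
By symmetry the centroid is at mid-height, ȳ = 6 in.
All pieces are centred on the centroidal x-axis, so I = ΣĪ (holes subtracted) = 391.33 in⁴.
Repeating about the centroidal y-axis gives I_y = 156.38 in⁴.

I_x ≈ 391 in⁴, I_y ≈ 156 in⁴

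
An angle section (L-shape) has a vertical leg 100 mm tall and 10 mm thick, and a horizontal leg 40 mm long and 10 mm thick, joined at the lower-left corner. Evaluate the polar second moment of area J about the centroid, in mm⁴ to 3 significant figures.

J ≈ 1.43 × 10⁶ mm⁴

Decompose the section into non-overlapping parts with the origin at the bottom-left of its bounding rectangle.
Vertical leg: 10 × 100, A = 1 000 mm², y = 50 mm, Ī = 833 333 mm⁴.
Horizontal leg (remainder): 30 × 10, A = 300 mm², y = 5 mm, Ī = 2 500 mm⁴.
Centroid: ȳ = ΣA·y / ΣA = 39.615 mm.
Transfer each piece to the centroidal x-axis using Ī + A·d² with d = y − 39.615:
  vertical leg: d = 10.385 mm → contributes +941 174 mm⁴
  horizontal leg (remainder): d = -34.615 mm → contributes +361 967 mm⁴
Total I = 1 303 141 mm⁴.
For the y-axis: x̄ = 9.6154 mm.
Repeating about the centroidal y-axis gives I_y = 123 141 mm⁴.
Polar second moment: J = I_x + I_y = 1 426 282 mm⁴.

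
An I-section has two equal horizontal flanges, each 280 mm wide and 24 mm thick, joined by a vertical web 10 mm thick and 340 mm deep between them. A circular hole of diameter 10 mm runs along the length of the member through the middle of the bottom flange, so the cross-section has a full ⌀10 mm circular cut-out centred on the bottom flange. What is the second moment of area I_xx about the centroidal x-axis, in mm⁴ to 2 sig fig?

I_xx ≈ 4.8 × 10⁸ mm⁴

Break the section into simple shapes (no overlaps), measuring from the bottom-left corner of the bounding box.
Bottom flange: 280 × 24, A = 6 720 mm², y = 12 mm, Ī = 322 560 mm⁴.
Web: 10 × 340, A = 3 400 mm², y = 194 mm, Ī = 32 753 333 mm⁴.
Top flange: 280 × 24, A = 6 720 mm², y = 376 mm, Ī = 322 560 mm⁴.
Hole (subtracted): ⌀10, A = 78.54 mm², y = 12 mm, Ī = 490.9 mm⁴.
Centroid: ȳ = ΣA·y / ΣA = 194.9 mm.
Transfer each piece to the centroidal x-axis using Ī + A·d² with d = y − 194.9:
  bottom flange: d = -182.9 mm → contributes +225 006 755 mm⁴
  web: d = -0.8528 mm → contributes +32 755 806 mm⁴
  top flange: d = 181.1 mm → contributes +220 834 700 mm⁴
  hole: d = -182.9 mm → contributes −2 626 481 mm⁴
Total I = 475 970 779 mm⁴.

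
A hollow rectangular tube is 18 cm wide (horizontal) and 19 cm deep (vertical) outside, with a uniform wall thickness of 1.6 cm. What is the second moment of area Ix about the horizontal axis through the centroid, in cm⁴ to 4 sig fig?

Ix ≈ 5424 cm⁴

Treat the section as a set of non-overlapping primitives; coordinates are from the bounding-box lower-left.
Outer rectangle: 18 × 19, A = 342 cm², y = 9.5 cm, Ī = 10288.5 cm⁴.
Inner void (subtracted): 14.8 × 15.8, A = 233.84 cm², y = 9.5 cm, Ī = 4864.65 cm⁴.
By symmetry the centroid is at mid-height, ȳ = 9.5 cm.
All pieces are centred on the horizontal axis through the centroid, so I = ΣĪ (holes subtracted) = 5423.85 cm⁴.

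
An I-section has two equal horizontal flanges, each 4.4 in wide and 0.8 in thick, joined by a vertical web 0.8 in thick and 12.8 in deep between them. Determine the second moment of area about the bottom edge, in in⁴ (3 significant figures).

I_base ≈ 1360 in⁴

Split into non-overlapping primitives; take the origin at the lower-left of the bounding box.
Bottom flange: 4.4 × 0.8, A = 3.52 in², y = 0.4 in, Ī = 0.18773 in⁴.
Web: 0.8 × 12.8, A = 10.24 in², y = 7.2 in, Ī = 139.81 in⁴.
Top flange: 4.4 × 0.8, A = 3.52 in², y = 14 in, Ī = 0.18773 in⁴.
Transfer each piece to a horizontal axis along the bottom face using Ī + A·d² with d = y − 0:
  bottom flange: d = 0.4 in → contributes +0.75093 in⁴
  web: d = 7.2 in → contributes +670.65 in⁴
  top flange: d = 14 in → contributes +690.11 in⁴
Total I = 1361.5 in⁴.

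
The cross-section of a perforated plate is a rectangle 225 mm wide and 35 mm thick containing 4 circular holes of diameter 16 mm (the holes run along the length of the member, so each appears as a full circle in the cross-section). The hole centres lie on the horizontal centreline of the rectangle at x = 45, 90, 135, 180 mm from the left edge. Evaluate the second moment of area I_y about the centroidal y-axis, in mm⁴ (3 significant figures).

I_y ≈ 3.12 × 10⁷ mm⁴

Treat the section as a set of non-overlapping primitives; coordinates are from the bounding-box lower-left.
Plate: 225 × 35, A = 7 875 mm², x = 112.5 mm, Ī = 33 222 656 mm⁴.
Hole 1 (subtracted): ⌀16, A = 201.06 mm², x = 45 mm, Ī = 3 217 mm⁴.
Hole 2 (subtracted): ⌀16, A = 201.06 mm², x = 90 mm, Ī = 3 217 mm⁴.
Hole 3 (subtracted): ⌀16, A = 201.06 mm², x = 135 mm, Ī = 3 217 mm⁴.
Hole 4 (subtracted): ⌀16, A = 201.06 mm², x = 180 mm, Ī = 3 217 mm⁴.
By symmetry the centroid is at mid-width, x̄ = 112.5 mm.
Transfer each piece to the centroidal y-axis using Ī + A·d² with d = x − 112.5:
  plate: d = 0 mm → contributes +33 222 656 mm⁴
  hole 1: d = -67.5 mm → contributes −919 305 mm⁴
  hole 2: d = -22.5 mm → contributes −105 005 mm⁴
  hole 3: d = 22.5 mm → contributes −105 005 mm⁴
  hole 4: d = 67.5 mm → contributes −919 305 mm⁴
Total I = 31 174 036 mm⁴.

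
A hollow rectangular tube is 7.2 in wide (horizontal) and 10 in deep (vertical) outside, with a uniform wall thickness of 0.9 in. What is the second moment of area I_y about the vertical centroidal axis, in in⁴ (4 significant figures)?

I_y ≈ 203.4 in⁴

Break the section into simple shapes (no overlaps), measuring from the bottom-left corner of the bounding box.
Outer rectangle: 7.2 × 10, A = 72 in², x = 3.6 in, Ī = 311.04 in⁴.
Inner void (subtracted): 5.4 × 8.2, A = 44.28 in², x = 3.6 in, Ī = 107.6 in⁴.
By symmetry the centroid is at mid-width, x̄ = 3.6 in.
All pieces are centred on the vertical centroidal axis, so I = ΣĪ (holes subtracted) = 203.44 in⁴.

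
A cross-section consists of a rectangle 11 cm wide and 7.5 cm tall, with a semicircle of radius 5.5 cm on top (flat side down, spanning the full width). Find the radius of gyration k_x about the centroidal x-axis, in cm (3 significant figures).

k_x ≈ 3.51 cm

Treat the section as a set of non-overlapping primitives; coordinates are from the bounding-box lower-left.
Rectangular body: 11 × 7.5, A = 82.5 cm², y = 3.75 cm, Ī = 386.72 cm⁴.
Semicircular cap: semicircle r = 5.5, A = 47.517 cm², y = 9.8343 cm, Ī = 100.43 cm⁴.
Centroid: ȳ = ΣA·y / ΣA = 5.9736 cm.
Transfer each piece to the centroidal x-axis using Ī + A·d² with d = y − 5.9736:
  rectangular body: d = -2.2236 cm → contributes +794.63 cm⁴
  semicircular cap: d = 3.8607 cm → contributes +808.66 cm⁴
Total I = 1603.3 cm⁴.
Radius of gyration: k = √(I/A) = √(1603.3 / 130.02) = 3.5116 cm.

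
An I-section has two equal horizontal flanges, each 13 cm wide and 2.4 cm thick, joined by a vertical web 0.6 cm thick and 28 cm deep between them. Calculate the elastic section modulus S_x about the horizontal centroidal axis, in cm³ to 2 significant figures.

Decompose the section into non-overlapping parts with the origin at the bottom-left of its bounding rectangle.
Bottom flange: 13 × 2.4, A = 31.2 cm², y = 1.2 cm, Ī = 14.98 cm⁴.
Web: 0.6 × 28, A = 16.8 cm², y = 16.4 cm, Ī = 1 098 cm⁴.
Top flange: 13 × 2.4, A = 31.2 cm², y = 31.6 cm, Ī = 14.98 cm⁴.
By symmetry the centroid is at mid-height, ȳ = 16.4 cm.
Transfer each piece to the horizontal centroidal axis using Ī + A·d² with d = y − 16.4:
  bottom flange: d = -15.2 cm → contributes +7 223 cm⁴
  web: d = 0 cm → contributes +1 098 cm⁴
  top flange: d = 15.2 cm → contributes +7 223 cm⁴
Total I = 15 544 cm⁴.
Extreme fibre distance c = 16.4 cm; S = I/c = 947.8 cm³.

S_x ≈ 950 cm³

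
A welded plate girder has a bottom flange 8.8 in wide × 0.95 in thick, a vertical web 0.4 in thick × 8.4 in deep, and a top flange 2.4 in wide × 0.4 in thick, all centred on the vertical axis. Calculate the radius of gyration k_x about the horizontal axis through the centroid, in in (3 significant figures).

Split into non-overlapping primitives; take the origin at the lower-left of the bounding box.
Bottom plate: 8.8 × 0.95, A = 8.36 in², y = 0.475 in, Ī = 0.62874 in⁴.
Web plate: 0.4 × 8.4, A = 3.36 in², y = 5.15 in, Ī = 19.757 in⁴.
Top plate: 2.4 × 0.4, A = 0.96 in², y = 9.55 in, Ī = 0.0128 in⁴.
Centroid: ȳ = ΣA·y / ΣA = 2.4009 in.
Transfer each piece to the horizontal axis through the centroid using Ī + A·d² with d = y − 2.4009:
  bottom plate: d = -1.9259 in → contributes +31.636 in⁴
  web plate: d = 2.7491 in → contributes +45.151 in⁴
  top plate: d = 7.1491 in → contributes +49.078 in⁴
Total I = 125.86 in⁴.
Radius of gyration: k = √(I/A) = √(125.86 / 12.68) = 3.1506 in.

k_x ≈ 3.15 in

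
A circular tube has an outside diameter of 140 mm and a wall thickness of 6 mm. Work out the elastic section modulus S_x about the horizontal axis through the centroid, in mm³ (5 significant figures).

S_x ≈ 8.1152 × 10⁴ mm³

Split into non-overlapping primitives; take the origin at the lower-left of the bounding box.
Outer circle: ⌀140, A = 15393.8 mm², y = 70 mm, Ī = 18 857 410 mm⁴.
Bore (subtracted): ⌀128, A = 12867.96 mm², y = 70 mm, Ī = 13 176 795 mm⁴.
By symmetry the centroid is at mid-height, ȳ = 70 mm.
All pieces are centred on the horizontal axis through the centroid, so I = ΣĪ (holes subtracted) = 5 680 615 mm⁴.
Extreme fibre distance c = 70 mm; S = I/c = 81151.65 mm³.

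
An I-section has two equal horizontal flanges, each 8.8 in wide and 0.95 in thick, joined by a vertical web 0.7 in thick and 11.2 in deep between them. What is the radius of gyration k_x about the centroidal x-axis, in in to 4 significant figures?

Split into non-overlapping primitives; take the origin at the lower-left of the bounding box.
Bottom flange: 8.8 × 0.95, A = 8.36 in², y = 0.475 in, Ī = 0.628742 in⁴.
Web: 0.7 × 11.2, A = 7.84 in², y = 6.55 in, Ī = 81.9541 in⁴.
Top flange: 8.8 × 0.95, A = 8.36 in², y = 12.625 in, Ī = 0.628742 in⁴.
By symmetry the centroid is at mid-height, ȳ = 6.55 in.
Transfer each piece to the centroidal x-axis using Ī + A·d² with d = y − 6.55:
  bottom flange: d = -6.075 in → contributes +309.16 in⁴
  web: d = 0 in → contributes +81.9541 in⁴
  top flange: d = 6.075 in → contributes +309.16 in⁴
Total I = 700.274 in⁴.
Radius of gyration: k = √(I/A) = √(700.274 / 24.56) = 5.33974 in.

k_x ≈ 5.340 in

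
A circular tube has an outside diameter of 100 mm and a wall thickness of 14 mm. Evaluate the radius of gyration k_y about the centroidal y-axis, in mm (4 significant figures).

k_y ≈ 30.81 mm

Decompose the section into non-overlapping parts with the origin at the bottom-left of its bounding rectangle.
Outer circle: ⌀100, A = 7853.98 mm², x = 50 mm, Ī = 4 908 739 mm⁴.
Bore (subtracted): ⌀72, A = 4071.5 mm², x = 50 mm, Ī = 1 319 167 mm⁴.
By symmetry the centroid is at mid-width, x̄ = 50 mm.
All pieces are centred on the centroidal y-axis, so I = ΣĪ (holes subtracted) = 3 589 571 mm⁴.
Radius of gyration: k = √(I/A) = √(3 589 571 / 3782.48) = 30.8058 mm.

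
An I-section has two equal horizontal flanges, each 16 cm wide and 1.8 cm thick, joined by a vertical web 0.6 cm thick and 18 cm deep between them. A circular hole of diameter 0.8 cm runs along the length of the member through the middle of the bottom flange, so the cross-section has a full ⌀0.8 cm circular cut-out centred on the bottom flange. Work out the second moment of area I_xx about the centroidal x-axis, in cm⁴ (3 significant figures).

Treat the section as a set of non-overlapping primitives; coordinates are from the bounding-box lower-left.
Bottom flange: 16 × 1.8, A = 28.8 cm², y = 0.9 cm, Ī = 7.776 cm⁴.
Web: 0.6 × 18, A = 10.8 cm², y = 10.8 cm, Ī = 291.6 cm⁴.
Top flange: 16 × 1.8, A = 28.8 cm², y = 20.7 cm, Ī = 7.776 cm⁴.
Hole (subtracted): ⌀0.8, A = 0.50265 cm², y = 0.9 cm, Ī = 0.020106 cm⁴.
Centroid: ȳ = ΣA·y / ΣA = 10.873 cm.
Transfer each piece to the centroidal x-axis using Ī + A·d² with d = y − 10.873:
  bottom flange: d = -9.9733 cm → contributes +2872.4 cm⁴
  web: d = -0.073291 cm → contributes +291.66 cm⁴
  top flange: d = 9.8267 cm → contributes +2788.8 cm⁴
  hole: d = -9.9733 cm → contributes −50.017 cm⁴
Total I = 5902.9 cm⁴.

I_xx ≈ 5900 cm⁴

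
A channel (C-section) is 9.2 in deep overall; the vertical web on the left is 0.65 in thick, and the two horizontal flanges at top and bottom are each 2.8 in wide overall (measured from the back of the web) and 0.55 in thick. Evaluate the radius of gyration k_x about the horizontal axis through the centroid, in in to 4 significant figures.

Break the section into simple shapes (no overlaps), measuring from the bottom-left corner of the bounding box.
Web: 0.65 × 9.2, A = 5.98 in², y = 4.6 in, Ī = 42.1789 in⁴.
Top flange (beyond web): 2.15 × 0.55, A = 1.1825 in², y = 8.925 in, Ī = 0.0298089 in⁴.
Bottom flange (beyond web): 2.15 × 0.55, A = 1.1825 in², y = 0.275 in, Ī = 0.0298089 in⁴.
By symmetry the centroid is at mid-height, ȳ = 4.6 in.
Transfer each piece to the horizontal axis through the centroid using Ī + A·d² with d = y − 4.6:
  web: d = 0 in → contributes +42.1789 in⁴
  top flange (beyond web): d = 4.325 in → contributes +22.1492 in⁴
  bottom flange (beyond web): d = -4.325 in → contributes +22.1492 in⁴
Total I = 86.4774 in⁴.
Radius of gyration: k = √(I/A) = √(86.4774 / 8.345) = 3.21913 in.

k_x ≈ 3.219 in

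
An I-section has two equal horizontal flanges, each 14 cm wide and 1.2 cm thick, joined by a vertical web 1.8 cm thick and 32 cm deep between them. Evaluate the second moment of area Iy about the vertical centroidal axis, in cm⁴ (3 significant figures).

Iy ≈ 564 cm⁴

Decompose the section into non-overlapping parts with the origin at the bottom-left of its bounding rectangle.
Bottom flange: 14 × 1.2, A = 16.8 cm², x = 7 cm, Ī = 274.4 cm⁴.
Web: 1.8 × 32, A = 57.6 cm², x = 7 cm, Ī = 15.552 cm⁴.
Top flange: 14 × 1.2, A = 16.8 cm², x = 7 cm, Ī = 274.4 cm⁴.
By symmetry the centroid is at mid-width, x̄ = 7 cm.
All pieces are centred on the vertical centroidal axis, so I = ΣĪ = 564.35 cm⁴.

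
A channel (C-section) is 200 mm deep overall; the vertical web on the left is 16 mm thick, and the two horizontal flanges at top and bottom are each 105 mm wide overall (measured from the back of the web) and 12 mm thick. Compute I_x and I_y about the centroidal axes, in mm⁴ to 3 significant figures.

Split into non-overlapping primitives; take the origin at the lower-left of the bounding box.
Web: 16 × 200, A = 3 200 mm², y = 100 mm, Ī = 10 666 667 mm⁴.
Top flange (beyond web): 89 × 12, A = 1 068 mm², y = 194 mm, Ī = 12 816 mm⁴.
Bottom flange (beyond web): 89 × 12, A = 1 068 mm², y = 6 mm, Ī = 12 816 mm⁴.
By symmetry the centroid is at mid-height, ȳ = 100 mm.
Transfer each piece to the centroidal x-axis using Ī + A·d² with d = y − 100:
  web: d = 0 mm → contributes +10 666 667 mm⁴
  top flange (beyond web): d = 94 mm → contributes +9 449 664 mm⁴
  bottom flange (beyond web): d = -94 mm → contributes +9 449 664 mm⁴
Total I = 29 565 995 mm⁴.
For the y-axis: x̄ = 29.016 mm.
Repeating about the centroidal y-axis gives I_y = 5 008 849 mm⁴.

I_x ≈ 2.96 × 10⁷ mm⁴, I_y ≈ 5.01 × 10⁶ mm⁴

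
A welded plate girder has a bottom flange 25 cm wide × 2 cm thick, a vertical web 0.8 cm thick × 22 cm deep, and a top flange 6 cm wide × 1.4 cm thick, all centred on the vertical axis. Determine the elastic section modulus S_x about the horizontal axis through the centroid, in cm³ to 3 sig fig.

S_x ≈ 303 cm³

Break the section into simple shapes (no overlaps), measuring from the bottom-left corner of the bounding box.
Bottom plate: 25 × 2, A = 50 cm², y = 1 cm, Ī = 16.667 cm⁴.
Web plate: 0.8 × 22, A = 17.6 cm², y = 13 cm, Ī = 709.87 cm⁴.
Top plate: 6 × 1.4, A = 8.4 cm², y = 24.7 cm, Ī = 1.372 cm⁴.
Centroid: ȳ = ΣA·y / ΣA = 6.3984 cm.
Transfer each piece to the horizontal axis through the centroid using Ī + A·d² with d = y − 6.3984:
  bottom plate: d = -5.3984 cm → contributes +1473.8 cm⁴
  web plate: d = 6.6016 cm → contributes +1476.9 cm⁴
  top plate: d = 18.302 cm → contributes +2814.9 cm⁴
Total I = 5765.6 cm⁴.
Extreme fibre distance c = 19.002 cm; S = I/c = 303.43 cm³.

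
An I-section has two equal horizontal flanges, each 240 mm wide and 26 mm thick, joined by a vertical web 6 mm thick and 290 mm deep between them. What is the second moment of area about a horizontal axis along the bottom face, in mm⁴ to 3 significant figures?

Decompose the section into non-overlapping parts with the origin at the bottom-left of its bounding rectangle.
Bottom flange: 240 × 26, A = 6 240 mm², y = 13 mm, Ī = 351 520 mm⁴.
Web: 6 × 290, A = 1 740 mm², y = 171 mm, Ī = 12 194 500 mm⁴.
Top flange: 240 × 26, A = 6 240 mm², y = 329 mm, Ī = 351 520 mm⁴.
Transfer each piece to the base of the section using Ī + A·d² with d = y − 0:
  bottom flange: d = 13 mm → contributes +1 406 080 mm⁴
  web: d = 171 mm → contributes +63 073 840 mm⁴
  top flange: d = 329 mm → contributes +675 775 360 mm⁴
Total I = 740 255 280 mm⁴.

I_base ≈ 7.40 × 10⁸ mm⁴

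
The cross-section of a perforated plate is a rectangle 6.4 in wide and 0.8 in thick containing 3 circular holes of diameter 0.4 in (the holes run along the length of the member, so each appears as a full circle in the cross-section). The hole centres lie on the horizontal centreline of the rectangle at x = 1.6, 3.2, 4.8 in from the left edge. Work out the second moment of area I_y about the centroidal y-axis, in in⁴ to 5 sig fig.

I_y ≈ 16.829 in⁴

Decompose the section into non-overlapping parts with the origin at the bottom-left of its bounding rectangle.
Plate: 6.4 × 0.8, A = 5.12 in², x = 3.2 in, Ī = 17.47627 in⁴.
Hole 1 (subtracted): ⌀0.4, A = 0.1256637 in², x = 1.6 in, Ī = 0.001256637 in⁴.
Hole 2 (subtracted): ⌀0.4, A = 0.1256637 in², x = 3.2 in, Ī = 0.001256637 in⁴.
Hole 3 (subtracted): ⌀0.4, A = 0.1256637 in², x = 4.8 in, Ī = 0.001256637 in⁴.
By symmetry the centroid is at mid-width, x̄ = 3.2 in.
Transfer each piece to the centroidal y-axis using Ī + A·d² with d = x − 3.2:
  plate: d = 0 in → contributes +17.47627 in⁴
  hole 1: d = -1.6 in → contributes −0.3229557 in⁴
  hole 2: d = 0 in → contributes −0.001256637 in⁴
  hole 3: d = 1.6 in → contributes −0.3229557 in⁴
Total I = 16.8291 in⁴.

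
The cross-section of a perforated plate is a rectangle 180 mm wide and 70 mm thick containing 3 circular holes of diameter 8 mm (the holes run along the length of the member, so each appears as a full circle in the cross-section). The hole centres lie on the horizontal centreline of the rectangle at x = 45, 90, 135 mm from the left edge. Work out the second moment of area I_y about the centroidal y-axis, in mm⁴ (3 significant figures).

Split into non-overlapping primitives; take the origin at the lower-left of the bounding box.
Plate: 180 × 70, A = 12 600 mm², x = 90 mm, Ī = 34 020 000 mm⁴.
Hole 1 (subtracted): ⌀8, A = 50.265 mm², x = 45 mm, Ī = 201.06 mm⁴.
Hole 2 (subtracted): ⌀8, A = 50.265 mm², x = 90 mm, Ī = 201.06 mm⁴.
Hole 3 (subtracted): ⌀8, A = 50.265 mm², x = 135 mm, Ī = 201.06 mm⁴.
By symmetry the centroid is at mid-width, x̄ = 90 mm.
Transfer each piece to the centroidal y-axis using Ī + A·d² with d = x − 90:
  plate: d = 0 mm → contributes +34 020 000 mm⁴
  hole 1: d = -45 mm → contributes −101 989 mm⁴
  hole 2: d = 0 mm → contributes −201.06 mm⁴
  hole 3: d = 45 mm → contributes −101 989 mm⁴
Total I = 33 815 822 mm⁴.

I_y ≈ 3.38 × 10⁷ mm⁴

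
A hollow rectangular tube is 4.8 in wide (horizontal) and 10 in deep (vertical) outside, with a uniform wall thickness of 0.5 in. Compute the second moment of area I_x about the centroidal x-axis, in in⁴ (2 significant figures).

Split into non-overlapping primitives; take the origin at the lower-left of the bounding box.
Outer rectangle: 4.8 × 10, A = 48 in², y = 5 in, Ī = 400 in⁴.
Inner void (subtracted): 3.8 × 9, A = 34.2 in², y = 5 in, Ī = 230.9 in⁴.
By symmetry the centroid is at mid-height, ȳ = 5 in.
All pieces are centred on the centroidal x-axis, so I = ΣĪ (holes subtracted) = 169.2 in⁴.

I_x ≈ 170 in⁴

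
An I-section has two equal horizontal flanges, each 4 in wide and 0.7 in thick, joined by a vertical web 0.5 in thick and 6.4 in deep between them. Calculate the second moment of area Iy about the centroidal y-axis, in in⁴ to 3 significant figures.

Break the section into simple shapes (no overlaps), measuring from the bottom-left corner of the bounding box.
Bottom flange: 4 × 0.7, A = 2.8 in², x = 2 in, Ī = 3.7333 in⁴.
Web: 0.5 × 6.4, A = 3.2 in², x = 2 in, Ī = 0.066667 in⁴.
Top flange: 4 × 0.7, A = 2.8 in², x = 2 in, Ī = 3.7333 in⁴.
By symmetry the centroid is at mid-width, x̄ = 2 in.
All pieces are centred on the centroidal y-axis, so I = ΣĪ = 7.5333 in⁴.

Iy ≈ 7.53 in⁴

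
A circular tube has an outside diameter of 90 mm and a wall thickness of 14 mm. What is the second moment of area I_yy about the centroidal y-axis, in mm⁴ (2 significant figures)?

I_yy ≈ 2.5 × 10⁶ mm⁴

Split into non-overlapping primitives; take the origin at the lower-left of the bounding box.
Outer circle: ⌀90, A = 6 362 mm², x = 45 mm, Ī = 3 220 623 mm⁴.
Bore (subtracted): ⌀62, A = 3 019 mm², x = 45 mm, Ī = 725 332 mm⁴.
By symmetry the centroid is at mid-width, x̄ = 45 mm.
All pieces are centred on the centroidal y-axis, so I = ΣĪ (holes subtracted) = 2 495 292 mm⁴.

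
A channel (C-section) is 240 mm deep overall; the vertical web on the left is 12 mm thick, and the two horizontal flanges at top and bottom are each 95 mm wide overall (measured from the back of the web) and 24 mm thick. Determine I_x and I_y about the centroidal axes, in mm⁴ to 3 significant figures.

I_x ≈ 6.05 × 10⁷ mm⁴, I_y ≈ 6.09 × 10⁶ mm⁴

Decompose the section into non-overlapping parts with the origin at the bottom-left of its bounding rectangle.
Web: 12 × 240, A = 2 880 mm², y = 120 mm, Ī = 13 824 000 mm⁴.
Top flange (beyond web): 83 × 24, A = 1 992 mm², y = 228 mm, Ī = 95 616 mm⁴.
Bottom flange (beyond web): 83 × 24, A = 1 992 mm², y = 12 mm, Ī = 95 616 mm⁴.
By symmetry the centroid is at mid-height, ȳ = 120 mm.
Transfer each piece to the centroidal x-axis using Ī + A·d² with d = y − 120:
  web: d = 0 mm → contributes +13 824 000 mm⁴
  top flange (beyond web): d = 108 mm → contributes +23 330 304 mm⁴
  bottom flange (beyond web): d = -108 mm → contributes +23 330 304 mm⁴
Total I = 60 484 608 mm⁴.
For the y-axis: x̄ = 33.57 mm.
Repeating about the centroidal y-axis gives I_y = 6 093 274 mm⁴.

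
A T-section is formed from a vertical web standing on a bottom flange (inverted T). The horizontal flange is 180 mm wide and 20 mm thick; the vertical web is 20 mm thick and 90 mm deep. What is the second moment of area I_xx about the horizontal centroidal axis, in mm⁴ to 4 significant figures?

Split into non-overlapping primitives; take the origin at the lower-left of the bounding box.
Flange: 180 × 20, A = 3 600 mm², y = 10 mm, Ī = 120 000 mm⁴.
Web: 20 × 90, A = 1 800 mm², y = 65 mm, Ī = 1 215 000 mm⁴.
Centroid: ȳ = ΣA·y / ΣA = 28.3333 mm.
Transfer each piece to the horizontal centroidal axis using Ī + A·d² with d = y − 28.3333:
  flange: d = -18.3333 mm → contributes +1 330 000 mm⁴
  web: d = 36.6667 mm → contributes +3 635 000 mm⁴
Total I = 4 965 000 mm⁴.

I_xx ≈ 4.965 × 10⁶ mm⁴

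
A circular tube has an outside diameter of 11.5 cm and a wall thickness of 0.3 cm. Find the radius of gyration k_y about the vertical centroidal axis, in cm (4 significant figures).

Treat the section as a set of non-overlapping primitives; coordinates are from the bounding-box lower-left.
Outer circle: ⌀11.5, A = 103.869 cm², x = 5.75 cm, Ī = 858.541 cm⁴.
Bore (subtracted): ⌀10.9, A = 93.3132 cm², x = 5.75 cm, Ī = 692.909 cm⁴.
By symmetry the centroid is at mid-width, x̄ = 5.75 cm.
All pieces are centred on the vertical centroidal axis, so I = ΣĪ (holes subtracted) = 165.633 cm⁴.
Radius of gyration: k = √(I/A) = √(165.633 / 10.5558) = 3.96122 cm.

k_y ≈ 3.961 cm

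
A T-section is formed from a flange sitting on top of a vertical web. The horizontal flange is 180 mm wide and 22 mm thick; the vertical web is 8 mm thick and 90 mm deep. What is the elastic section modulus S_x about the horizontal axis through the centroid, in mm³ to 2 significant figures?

S_x ≈ 2.8 × 10⁴ mm³

Treat the section as a set of non-overlapping primitives; coordinates are from the bounding-box lower-left.
Flange: 180 × 22, A = 3 960 mm², y = 101 mm, Ī = 159 720 mm⁴.
Web: 8 × 90, A = 720 mm², y = 45 mm, Ī = 486 000 mm⁴.
Centroid: ȳ = ΣA·y / ΣA = 92.38 mm.
Transfer each piece to the horizontal axis through the centroid using Ī + A·d² with d = y − 92.38:
  flange: d = 8.615 mm → contributes +453 650 mm⁴
  web: d = -47.38 mm → contributes +2 102 617 mm⁴
Total I = 2 556 268 mm⁴.
Extreme fibre distance c = 92.38 mm; S = I/c = 27 670 mm³.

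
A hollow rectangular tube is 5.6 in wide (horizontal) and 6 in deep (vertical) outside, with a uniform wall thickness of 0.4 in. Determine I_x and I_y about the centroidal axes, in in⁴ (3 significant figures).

Treat the section as a set of non-overlapping primitives; coordinates are from the bounding-box lower-left.
Outer rectangle: 5.6 × 6, A = 33.6 in², y = 3 in, Ī = 100.8 in⁴.
Inner void (subtracted): 4.8 × 5.2, A = 24.96 in², y = 3 in, Ī = 56.243 in⁴.
By symmetry the centroid is at mid-height, ȳ = 3 in.
All pieces are centred on the centroidal x-axis, so I = ΣĪ (holes subtracted) = 44.557 in⁴.
Repeating about the centroidal y-axis gives I_y = 39.885 in⁴.

I_x ≈ 44.6 in⁴, I_y ≈ 39.9 in⁴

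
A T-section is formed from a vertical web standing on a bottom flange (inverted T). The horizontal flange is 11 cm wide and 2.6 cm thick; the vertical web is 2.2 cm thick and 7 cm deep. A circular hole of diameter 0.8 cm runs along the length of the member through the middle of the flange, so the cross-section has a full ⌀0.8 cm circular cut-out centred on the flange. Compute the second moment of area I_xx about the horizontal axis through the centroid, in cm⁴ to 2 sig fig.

Decompose the section into non-overlapping parts with the origin at the bottom-left of its bounding rectangle.
Flange: 11 × 2.6, A = 28.6 cm², y = 1.3 cm, Ī = 16.11 cm⁴.
Web: 2.2 × 7, A = 15.4 cm², y = 6.1 cm, Ī = 62.88 cm⁴.
Hole (subtracted): ⌀0.8, A = 0.5027 cm², y = 1.3 cm, Ī = 0.02011 cm⁴.
Centroid: ȳ = ΣA·y / ΣA = 2.999 cm.
Transfer each piece to the horizontal axis through the centroid using Ī + A·d² with d = y − 2.999:
  flange: d = -1.699 cm → contributes +98.71 cm⁴
  web: d = 3.101 cm → contributes +210.9 cm⁴
  hole: d = -1.699 cm → contributes −1.472 cm⁴
Total I = 308.2 cm⁴.

I_xx ≈ 310 cm⁴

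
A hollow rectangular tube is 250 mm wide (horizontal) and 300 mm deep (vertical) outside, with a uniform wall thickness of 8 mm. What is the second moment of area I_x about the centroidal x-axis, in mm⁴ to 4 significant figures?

Treat the section as a set of non-overlapping primitives; coordinates are from the bounding-box lower-left.
Outer rectangle: 250 × 300, A = 75 000 mm², y = 150 mm, Ī = 562 500 000 mm⁴.
Inner void (subtracted): 234 × 284, A = 66 456 mm², y = 150 mm, Ī = 446 672 928 mm⁴.
By symmetry the centroid is at mid-height, ȳ = 150 mm.
All pieces are centred on the centroidal x-axis, so I = ΣĪ (holes subtracted) = 115 827 072 mm⁴.

I_x ≈ 1.158 × 10⁸ mm⁴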